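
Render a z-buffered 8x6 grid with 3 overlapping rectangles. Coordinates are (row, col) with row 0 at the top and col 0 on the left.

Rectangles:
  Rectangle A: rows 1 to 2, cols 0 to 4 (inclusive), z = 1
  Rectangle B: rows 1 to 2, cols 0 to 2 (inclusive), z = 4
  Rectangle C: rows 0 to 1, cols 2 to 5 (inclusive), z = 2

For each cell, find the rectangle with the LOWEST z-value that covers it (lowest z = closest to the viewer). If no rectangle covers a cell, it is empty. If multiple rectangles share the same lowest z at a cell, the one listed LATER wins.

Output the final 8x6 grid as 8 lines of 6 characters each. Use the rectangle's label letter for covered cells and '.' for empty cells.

..CCCC
AAAAAC
AAAAA.
......
......
......
......
......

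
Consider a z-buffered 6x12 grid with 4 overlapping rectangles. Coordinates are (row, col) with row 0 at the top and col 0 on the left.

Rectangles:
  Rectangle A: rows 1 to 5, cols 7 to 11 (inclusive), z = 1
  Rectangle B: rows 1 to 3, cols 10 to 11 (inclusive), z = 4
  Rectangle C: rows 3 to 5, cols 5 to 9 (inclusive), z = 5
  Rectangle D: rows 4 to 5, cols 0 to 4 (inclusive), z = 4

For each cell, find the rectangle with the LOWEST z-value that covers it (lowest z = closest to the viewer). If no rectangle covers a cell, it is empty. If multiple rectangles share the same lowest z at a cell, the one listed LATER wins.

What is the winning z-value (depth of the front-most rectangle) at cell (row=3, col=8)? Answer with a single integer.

Answer: 1

Derivation:
Check cell (3,8):
  A: rows 1-5 cols 7-11 z=1 -> covers; best now A (z=1)
  B: rows 1-3 cols 10-11 -> outside (col miss)
  C: rows 3-5 cols 5-9 z=5 -> covers; best now A (z=1)
  D: rows 4-5 cols 0-4 -> outside (row miss)
Winner: A at z=1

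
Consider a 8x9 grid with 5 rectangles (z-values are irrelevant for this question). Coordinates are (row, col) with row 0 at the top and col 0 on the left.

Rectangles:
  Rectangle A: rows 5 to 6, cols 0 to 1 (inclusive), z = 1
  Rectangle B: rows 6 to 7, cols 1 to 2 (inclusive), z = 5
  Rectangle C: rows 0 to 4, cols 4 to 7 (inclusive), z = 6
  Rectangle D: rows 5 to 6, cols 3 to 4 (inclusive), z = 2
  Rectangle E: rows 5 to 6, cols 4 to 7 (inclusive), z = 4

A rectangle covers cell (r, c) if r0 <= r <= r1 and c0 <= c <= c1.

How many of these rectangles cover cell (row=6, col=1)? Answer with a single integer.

Answer: 2

Derivation:
Check cell (6,1):
  A: rows 5-6 cols 0-1 -> covers
  B: rows 6-7 cols 1-2 -> covers
  C: rows 0-4 cols 4-7 -> outside (row miss)
  D: rows 5-6 cols 3-4 -> outside (col miss)
  E: rows 5-6 cols 4-7 -> outside (col miss)
Count covering = 2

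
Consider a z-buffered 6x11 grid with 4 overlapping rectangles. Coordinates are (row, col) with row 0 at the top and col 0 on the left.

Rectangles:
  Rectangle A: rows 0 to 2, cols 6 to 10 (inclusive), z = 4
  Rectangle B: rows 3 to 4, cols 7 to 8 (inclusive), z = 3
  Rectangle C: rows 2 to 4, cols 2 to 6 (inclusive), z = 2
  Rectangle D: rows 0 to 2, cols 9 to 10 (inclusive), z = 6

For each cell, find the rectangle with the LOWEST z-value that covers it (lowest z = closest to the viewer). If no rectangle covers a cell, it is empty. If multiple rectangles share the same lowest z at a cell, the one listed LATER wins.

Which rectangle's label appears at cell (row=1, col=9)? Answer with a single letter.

Answer: A

Derivation:
Check cell (1,9):
  A: rows 0-2 cols 6-10 z=4 -> covers; best now A (z=4)
  B: rows 3-4 cols 7-8 -> outside (row miss)
  C: rows 2-4 cols 2-6 -> outside (row miss)
  D: rows 0-2 cols 9-10 z=6 -> covers; best now A (z=4)
Winner: A at z=4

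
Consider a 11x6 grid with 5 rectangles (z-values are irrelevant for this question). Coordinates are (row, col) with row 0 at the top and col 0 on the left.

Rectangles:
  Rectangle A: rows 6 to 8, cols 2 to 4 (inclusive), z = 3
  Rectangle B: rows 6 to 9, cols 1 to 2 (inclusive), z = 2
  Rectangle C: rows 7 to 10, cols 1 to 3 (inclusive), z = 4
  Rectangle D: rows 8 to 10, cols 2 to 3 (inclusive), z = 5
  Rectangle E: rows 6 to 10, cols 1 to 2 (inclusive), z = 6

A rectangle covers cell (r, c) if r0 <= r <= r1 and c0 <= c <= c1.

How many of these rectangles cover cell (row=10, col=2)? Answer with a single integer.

Check cell (10,2):
  A: rows 6-8 cols 2-4 -> outside (row miss)
  B: rows 6-9 cols 1-2 -> outside (row miss)
  C: rows 7-10 cols 1-3 -> covers
  D: rows 8-10 cols 2-3 -> covers
  E: rows 6-10 cols 1-2 -> covers
Count covering = 3

Answer: 3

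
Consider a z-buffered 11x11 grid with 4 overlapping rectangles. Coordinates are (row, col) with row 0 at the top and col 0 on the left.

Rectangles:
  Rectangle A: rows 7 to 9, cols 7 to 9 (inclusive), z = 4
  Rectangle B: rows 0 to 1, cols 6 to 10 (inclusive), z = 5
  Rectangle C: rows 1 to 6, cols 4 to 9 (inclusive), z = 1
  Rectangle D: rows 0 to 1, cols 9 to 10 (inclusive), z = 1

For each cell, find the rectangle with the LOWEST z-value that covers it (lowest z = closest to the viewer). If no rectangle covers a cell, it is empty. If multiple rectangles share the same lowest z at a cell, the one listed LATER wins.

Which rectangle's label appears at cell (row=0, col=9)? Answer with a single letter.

Answer: D

Derivation:
Check cell (0,9):
  A: rows 7-9 cols 7-9 -> outside (row miss)
  B: rows 0-1 cols 6-10 z=5 -> covers; best now B (z=5)
  C: rows 1-6 cols 4-9 -> outside (row miss)
  D: rows 0-1 cols 9-10 z=1 -> covers; best now D (z=1)
Winner: D at z=1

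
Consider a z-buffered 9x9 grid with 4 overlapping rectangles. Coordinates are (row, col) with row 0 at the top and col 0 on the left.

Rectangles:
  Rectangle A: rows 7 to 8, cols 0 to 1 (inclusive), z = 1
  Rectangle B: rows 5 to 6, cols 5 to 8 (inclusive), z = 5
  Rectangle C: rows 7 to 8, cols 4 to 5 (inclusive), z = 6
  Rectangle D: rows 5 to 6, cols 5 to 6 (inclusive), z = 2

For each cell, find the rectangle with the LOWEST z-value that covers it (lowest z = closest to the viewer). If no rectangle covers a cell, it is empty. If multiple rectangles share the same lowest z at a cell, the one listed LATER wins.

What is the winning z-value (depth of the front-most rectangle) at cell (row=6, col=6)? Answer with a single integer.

Answer: 2

Derivation:
Check cell (6,6):
  A: rows 7-8 cols 0-1 -> outside (row miss)
  B: rows 5-6 cols 5-8 z=5 -> covers; best now B (z=5)
  C: rows 7-8 cols 4-5 -> outside (row miss)
  D: rows 5-6 cols 5-6 z=2 -> covers; best now D (z=2)
Winner: D at z=2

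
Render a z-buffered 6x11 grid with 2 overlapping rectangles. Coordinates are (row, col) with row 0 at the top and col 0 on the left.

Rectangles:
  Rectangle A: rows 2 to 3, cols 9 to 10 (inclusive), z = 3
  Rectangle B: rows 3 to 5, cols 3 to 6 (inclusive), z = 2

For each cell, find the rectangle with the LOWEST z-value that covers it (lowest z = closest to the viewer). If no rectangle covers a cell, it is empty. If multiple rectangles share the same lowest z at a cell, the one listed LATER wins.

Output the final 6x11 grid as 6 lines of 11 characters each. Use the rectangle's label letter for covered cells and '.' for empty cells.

...........
...........
.........AA
...BBBB..AA
...BBBB....
...BBBB....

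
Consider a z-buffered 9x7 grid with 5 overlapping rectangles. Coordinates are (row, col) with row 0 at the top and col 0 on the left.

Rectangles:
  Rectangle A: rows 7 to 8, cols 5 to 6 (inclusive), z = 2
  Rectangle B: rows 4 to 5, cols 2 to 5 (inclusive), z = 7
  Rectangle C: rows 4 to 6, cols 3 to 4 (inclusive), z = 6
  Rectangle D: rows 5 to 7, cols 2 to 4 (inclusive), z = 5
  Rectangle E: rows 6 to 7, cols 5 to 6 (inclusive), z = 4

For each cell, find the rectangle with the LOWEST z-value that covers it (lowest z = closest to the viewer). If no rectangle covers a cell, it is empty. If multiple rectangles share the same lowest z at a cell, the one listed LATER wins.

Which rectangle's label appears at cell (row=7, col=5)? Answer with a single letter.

Answer: A

Derivation:
Check cell (7,5):
  A: rows 7-8 cols 5-6 z=2 -> covers; best now A (z=2)
  B: rows 4-5 cols 2-5 -> outside (row miss)
  C: rows 4-6 cols 3-4 -> outside (row miss)
  D: rows 5-7 cols 2-4 -> outside (col miss)
  E: rows 6-7 cols 5-6 z=4 -> covers; best now A (z=2)
Winner: A at z=2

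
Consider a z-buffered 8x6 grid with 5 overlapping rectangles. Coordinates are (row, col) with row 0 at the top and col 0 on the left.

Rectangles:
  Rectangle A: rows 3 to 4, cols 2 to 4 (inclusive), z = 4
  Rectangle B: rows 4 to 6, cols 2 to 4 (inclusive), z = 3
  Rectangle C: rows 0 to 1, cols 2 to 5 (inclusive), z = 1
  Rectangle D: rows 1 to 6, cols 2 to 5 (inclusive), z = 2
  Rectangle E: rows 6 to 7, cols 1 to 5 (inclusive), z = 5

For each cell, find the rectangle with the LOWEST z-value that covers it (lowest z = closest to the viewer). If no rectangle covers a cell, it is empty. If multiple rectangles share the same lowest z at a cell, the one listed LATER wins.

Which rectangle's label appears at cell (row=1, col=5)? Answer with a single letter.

Answer: C

Derivation:
Check cell (1,5):
  A: rows 3-4 cols 2-4 -> outside (row miss)
  B: rows 4-6 cols 2-4 -> outside (row miss)
  C: rows 0-1 cols 2-5 z=1 -> covers; best now C (z=1)
  D: rows 1-6 cols 2-5 z=2 -> covers; best now C (z=1)
  E: rows 6-7 cols 1-5 -> outside (row miss)
Winner: C at z=1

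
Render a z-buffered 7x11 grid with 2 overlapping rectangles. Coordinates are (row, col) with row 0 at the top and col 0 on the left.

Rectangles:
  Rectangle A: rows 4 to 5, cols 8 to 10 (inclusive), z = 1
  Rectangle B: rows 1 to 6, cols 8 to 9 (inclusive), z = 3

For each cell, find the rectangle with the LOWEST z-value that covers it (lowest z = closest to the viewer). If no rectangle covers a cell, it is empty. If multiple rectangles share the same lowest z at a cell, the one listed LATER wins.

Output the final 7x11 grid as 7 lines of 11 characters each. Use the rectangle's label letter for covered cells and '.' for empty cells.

...........
........BB.
........BB.
........BB.
........AAA
........AAA
........BB.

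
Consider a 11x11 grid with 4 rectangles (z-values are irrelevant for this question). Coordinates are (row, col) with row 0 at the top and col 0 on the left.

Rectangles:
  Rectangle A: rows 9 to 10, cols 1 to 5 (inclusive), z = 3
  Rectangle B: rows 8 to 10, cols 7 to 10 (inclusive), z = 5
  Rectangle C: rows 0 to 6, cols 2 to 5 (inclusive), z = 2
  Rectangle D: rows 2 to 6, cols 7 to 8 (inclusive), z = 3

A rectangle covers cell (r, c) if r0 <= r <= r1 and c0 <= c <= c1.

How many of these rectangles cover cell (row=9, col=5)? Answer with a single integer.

Answer: 1

Derivation:
Check cell (9,5):
  A: rows 9-10 cols 1-5 -> covers
  B: rows 8-10 cols 7-10 -> outside (col miss)
  C: rows 0-6 cols 2-5 -> outside (row miss)
  D: rows 2-6 cols 7-8 -> outside (row miss)
Count covering = 1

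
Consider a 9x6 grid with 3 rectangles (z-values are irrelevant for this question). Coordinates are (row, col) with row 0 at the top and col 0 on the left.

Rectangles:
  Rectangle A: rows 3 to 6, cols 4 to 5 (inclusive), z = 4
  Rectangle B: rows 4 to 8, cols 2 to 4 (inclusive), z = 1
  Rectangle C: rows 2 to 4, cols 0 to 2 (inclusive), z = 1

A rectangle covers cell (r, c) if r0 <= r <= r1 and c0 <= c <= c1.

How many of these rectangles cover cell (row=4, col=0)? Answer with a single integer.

Check cell (4,0):
  A: rows 3-6 cols 4-5 -> outside (col miss)
  B: rows 4-8 cols 2-4 -> outside (col miss)
  C: rows 2-4 cols 0-2 -> covers
Count covering = 1

Answer: 1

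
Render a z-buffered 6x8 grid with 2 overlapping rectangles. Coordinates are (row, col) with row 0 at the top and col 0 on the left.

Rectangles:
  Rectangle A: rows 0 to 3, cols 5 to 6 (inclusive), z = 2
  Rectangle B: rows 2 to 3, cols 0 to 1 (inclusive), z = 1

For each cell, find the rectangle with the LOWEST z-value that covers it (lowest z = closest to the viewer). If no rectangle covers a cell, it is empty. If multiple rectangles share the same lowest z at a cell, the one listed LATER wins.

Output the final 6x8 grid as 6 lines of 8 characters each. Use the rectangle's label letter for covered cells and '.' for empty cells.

.....AA.
.....AA.
BB...AA.
BB...AA.
........
........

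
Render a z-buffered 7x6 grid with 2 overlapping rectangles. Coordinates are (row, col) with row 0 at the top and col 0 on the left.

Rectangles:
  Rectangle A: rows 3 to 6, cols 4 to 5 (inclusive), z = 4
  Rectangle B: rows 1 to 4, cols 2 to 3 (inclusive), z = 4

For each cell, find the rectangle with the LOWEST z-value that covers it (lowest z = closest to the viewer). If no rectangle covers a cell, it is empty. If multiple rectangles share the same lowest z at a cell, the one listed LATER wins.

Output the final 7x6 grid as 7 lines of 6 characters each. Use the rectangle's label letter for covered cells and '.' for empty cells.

......
..BB..
..BB..
..BBAA
..BBAA
....AA
....AA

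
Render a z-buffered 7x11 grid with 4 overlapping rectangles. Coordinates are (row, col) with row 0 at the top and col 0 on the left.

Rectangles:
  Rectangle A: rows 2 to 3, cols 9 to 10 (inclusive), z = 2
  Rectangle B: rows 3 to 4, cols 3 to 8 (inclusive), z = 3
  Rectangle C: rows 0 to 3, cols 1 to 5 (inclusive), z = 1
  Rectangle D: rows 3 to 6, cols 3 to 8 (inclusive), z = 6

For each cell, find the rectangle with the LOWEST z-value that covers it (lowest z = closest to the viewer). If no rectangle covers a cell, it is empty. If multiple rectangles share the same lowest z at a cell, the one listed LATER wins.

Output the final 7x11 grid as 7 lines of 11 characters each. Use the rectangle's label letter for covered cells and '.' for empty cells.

.CCCCC.....
.CCCCC.....
.CCCCC...AA
.CCCCCBBBAA
...BBBBBB..
...DDDDDD..
...DDDDDD..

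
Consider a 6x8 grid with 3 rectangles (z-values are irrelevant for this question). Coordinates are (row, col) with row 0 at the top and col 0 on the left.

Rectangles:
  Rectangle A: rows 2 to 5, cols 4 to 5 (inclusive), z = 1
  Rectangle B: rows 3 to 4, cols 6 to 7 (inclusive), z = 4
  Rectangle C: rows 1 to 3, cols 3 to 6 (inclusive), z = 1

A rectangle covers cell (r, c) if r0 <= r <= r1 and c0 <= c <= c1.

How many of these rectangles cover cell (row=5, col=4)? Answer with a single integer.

Answer: 1

Derivation:
Check cell (5,4):
  A: rows 2-5 cols 4-5 -> covers
  B: rows 3-4 cols 6-7 -> outside (row miss)
  C: rows 1-3 cols 3-6 -> outside (row miss)
Count covering = 1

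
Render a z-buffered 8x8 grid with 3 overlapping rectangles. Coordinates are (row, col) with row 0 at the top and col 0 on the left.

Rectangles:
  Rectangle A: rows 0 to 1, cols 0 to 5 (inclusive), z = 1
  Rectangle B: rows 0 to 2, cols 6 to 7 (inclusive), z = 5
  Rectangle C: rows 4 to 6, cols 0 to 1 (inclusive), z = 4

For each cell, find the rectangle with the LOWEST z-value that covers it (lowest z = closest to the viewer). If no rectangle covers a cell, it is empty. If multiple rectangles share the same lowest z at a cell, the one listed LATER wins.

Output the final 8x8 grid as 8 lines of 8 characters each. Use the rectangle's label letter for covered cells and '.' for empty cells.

AAAAAABB
AAAAAABB
......BB
........
CC......
CC......
CC......
........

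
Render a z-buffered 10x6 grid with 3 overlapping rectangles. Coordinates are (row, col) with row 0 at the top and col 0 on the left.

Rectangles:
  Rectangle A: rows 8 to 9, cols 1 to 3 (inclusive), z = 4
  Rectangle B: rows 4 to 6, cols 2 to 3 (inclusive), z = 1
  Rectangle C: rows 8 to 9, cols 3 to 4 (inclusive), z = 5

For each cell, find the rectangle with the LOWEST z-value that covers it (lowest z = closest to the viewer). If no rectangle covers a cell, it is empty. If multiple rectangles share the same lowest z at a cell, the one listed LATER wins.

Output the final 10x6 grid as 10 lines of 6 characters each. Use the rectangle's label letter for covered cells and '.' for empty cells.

......
......
......
......
..BB..
..BB..
..BB..
......
.AAAC.
.AAAC.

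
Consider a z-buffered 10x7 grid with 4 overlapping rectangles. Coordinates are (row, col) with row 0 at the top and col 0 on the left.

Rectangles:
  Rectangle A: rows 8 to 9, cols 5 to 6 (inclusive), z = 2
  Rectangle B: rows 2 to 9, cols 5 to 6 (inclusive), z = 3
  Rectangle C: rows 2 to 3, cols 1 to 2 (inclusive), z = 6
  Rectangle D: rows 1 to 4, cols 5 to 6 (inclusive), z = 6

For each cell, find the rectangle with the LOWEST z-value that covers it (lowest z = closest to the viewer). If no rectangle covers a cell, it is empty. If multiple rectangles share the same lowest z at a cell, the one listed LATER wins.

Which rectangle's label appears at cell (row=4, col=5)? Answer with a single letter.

Answer: B

Derivation:
Check cell (4,5):
  A: rows 8-9 cols 5-6 -> outside (row miss)
  B: rows 2-9 cols 5-6 z=3 -> covers; best now B (z=3)
  C: rows 2-3 cols 1-2 -> outside (row miss)
  D: rows 1-4 cols 5-6 z=6 -> covers; best now B (z=3)
Winner: B at z=3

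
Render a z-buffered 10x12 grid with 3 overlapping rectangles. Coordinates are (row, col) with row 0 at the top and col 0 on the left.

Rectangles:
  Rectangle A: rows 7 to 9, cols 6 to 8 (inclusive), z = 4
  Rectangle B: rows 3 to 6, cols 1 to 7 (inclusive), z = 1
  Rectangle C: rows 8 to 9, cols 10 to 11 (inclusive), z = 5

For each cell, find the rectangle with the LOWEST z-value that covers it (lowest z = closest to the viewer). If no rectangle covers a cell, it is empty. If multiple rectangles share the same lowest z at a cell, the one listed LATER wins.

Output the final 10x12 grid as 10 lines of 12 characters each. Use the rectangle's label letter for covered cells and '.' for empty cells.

............
............
............
.BBBBBBB....
.BBBBBBB....
.BBBBBBB....
.BBBBBBB....
......AAA...
......AAA.CC
......AAA.CC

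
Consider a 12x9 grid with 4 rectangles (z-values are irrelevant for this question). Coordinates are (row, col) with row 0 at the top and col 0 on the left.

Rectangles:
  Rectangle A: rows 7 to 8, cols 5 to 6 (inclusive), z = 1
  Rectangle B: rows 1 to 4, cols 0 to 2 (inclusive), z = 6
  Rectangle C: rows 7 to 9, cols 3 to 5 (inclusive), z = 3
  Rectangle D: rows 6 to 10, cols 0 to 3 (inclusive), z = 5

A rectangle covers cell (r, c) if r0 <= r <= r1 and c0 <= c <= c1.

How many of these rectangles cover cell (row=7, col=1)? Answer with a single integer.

Answer: 1

Derivation:
Check cell (7,1):
  A: rows 7-8 cols 5-6 -> outside (col miss)
  B: rows 1-4 cols 0-2 -> outside (row miss)
  C: rows 7-9 cols 3-5 -> outside (col miss)
  D: rows 6-10 cols 0-3 -> covers
Count covering = 1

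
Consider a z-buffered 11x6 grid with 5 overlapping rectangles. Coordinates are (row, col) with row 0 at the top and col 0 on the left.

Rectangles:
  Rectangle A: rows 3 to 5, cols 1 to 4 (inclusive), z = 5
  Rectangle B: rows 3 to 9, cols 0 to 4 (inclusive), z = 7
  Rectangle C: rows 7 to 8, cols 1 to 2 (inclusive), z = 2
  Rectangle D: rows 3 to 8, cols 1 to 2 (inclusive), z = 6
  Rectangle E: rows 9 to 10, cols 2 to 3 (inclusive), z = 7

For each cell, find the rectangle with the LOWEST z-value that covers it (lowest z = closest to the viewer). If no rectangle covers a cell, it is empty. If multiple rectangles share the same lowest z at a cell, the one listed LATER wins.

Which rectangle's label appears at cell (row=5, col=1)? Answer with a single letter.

Answer: A

Derivation:
Check cell (5,1):
  A: rows 3-5 cols 1-4 z=5 -> covers; best now A (z=5)
  B: rows 3-9 cols 0-4 z=7 -> covers; best now A (z=5)
  C: rows 7-8 cols 1-2 -> outside (row miss)
  D: rows 3-8 cols 1-2 z=6 -> covers; best now A (z=5)
  E: rows 9-10 cols 2-3 -> outside (row miss)
Winner: A at z=5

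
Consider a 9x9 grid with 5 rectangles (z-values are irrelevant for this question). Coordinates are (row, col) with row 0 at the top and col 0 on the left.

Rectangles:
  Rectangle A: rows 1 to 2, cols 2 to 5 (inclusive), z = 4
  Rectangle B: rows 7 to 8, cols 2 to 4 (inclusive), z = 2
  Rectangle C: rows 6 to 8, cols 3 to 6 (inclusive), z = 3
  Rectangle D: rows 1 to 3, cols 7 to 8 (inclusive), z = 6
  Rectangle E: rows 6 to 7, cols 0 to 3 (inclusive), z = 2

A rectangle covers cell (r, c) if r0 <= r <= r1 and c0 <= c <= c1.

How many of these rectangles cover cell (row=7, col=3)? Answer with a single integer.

Check cell (7,3):
  A: rows 1-2 cols 2-5 -> outside (row miss)
  B: rows 7-8 cols 2-4 -> covers
  C: rows 6-8 cols 3-6 -> covers
  D: rows 1-3 cols 7-8 -> outside (row miss)
  E: rows 6-7 cols 0-3 -> covers
Count covering = 3

Answer: 3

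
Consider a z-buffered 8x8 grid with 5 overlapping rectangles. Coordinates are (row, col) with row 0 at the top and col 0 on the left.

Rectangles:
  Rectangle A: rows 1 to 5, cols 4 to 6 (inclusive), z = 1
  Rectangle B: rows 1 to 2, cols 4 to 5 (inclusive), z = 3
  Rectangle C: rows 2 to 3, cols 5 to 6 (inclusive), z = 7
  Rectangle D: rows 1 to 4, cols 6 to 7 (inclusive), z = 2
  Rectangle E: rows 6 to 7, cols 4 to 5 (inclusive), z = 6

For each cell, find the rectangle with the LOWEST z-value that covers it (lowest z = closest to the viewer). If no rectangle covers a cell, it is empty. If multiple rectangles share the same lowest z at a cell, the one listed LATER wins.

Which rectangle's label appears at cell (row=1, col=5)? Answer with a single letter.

Answer: A

Derivation:
Check cell (1,5):
  A: rows 1-5 cols 4-6 z=1 -> covers; best now A (z=1)
  B: rows 1-2 cols 4-5 z=3 -> covers; best now A (z=1)
  C: rows 2-3 cols 5-6 -> outside (row miss)
  D: rows 1-4 cols 6-7 -> outside (col miss)
  E: rows 6-7 cols 4-5 -> outside (row miss)
Winner: A at z=1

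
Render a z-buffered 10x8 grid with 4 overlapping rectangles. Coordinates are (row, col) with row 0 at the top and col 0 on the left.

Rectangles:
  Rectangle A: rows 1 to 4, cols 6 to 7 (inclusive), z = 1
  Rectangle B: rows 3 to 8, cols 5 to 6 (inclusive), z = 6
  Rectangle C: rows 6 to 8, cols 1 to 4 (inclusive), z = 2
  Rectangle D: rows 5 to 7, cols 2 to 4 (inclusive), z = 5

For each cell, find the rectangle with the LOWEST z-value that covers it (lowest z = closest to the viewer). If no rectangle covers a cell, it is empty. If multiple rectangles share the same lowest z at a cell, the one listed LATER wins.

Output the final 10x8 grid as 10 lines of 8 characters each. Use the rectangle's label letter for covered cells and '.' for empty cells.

........
......AA
......AA
.....BAA
.....BAA
..DDDBB.
.CCCCBB.
.CCCCBB.
.CCCCBB.
........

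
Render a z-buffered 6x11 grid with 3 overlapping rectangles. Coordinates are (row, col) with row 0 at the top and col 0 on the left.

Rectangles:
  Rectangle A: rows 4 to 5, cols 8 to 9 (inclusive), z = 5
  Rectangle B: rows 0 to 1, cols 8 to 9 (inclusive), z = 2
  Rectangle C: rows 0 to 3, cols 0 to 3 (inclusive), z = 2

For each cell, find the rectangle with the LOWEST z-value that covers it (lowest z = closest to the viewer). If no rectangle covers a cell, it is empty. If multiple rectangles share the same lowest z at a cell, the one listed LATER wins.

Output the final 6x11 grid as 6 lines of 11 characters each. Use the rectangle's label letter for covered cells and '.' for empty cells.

CCCC....BB.
CCCC....BB.
CCCC.......
CCCC.......
........AA.
........AA.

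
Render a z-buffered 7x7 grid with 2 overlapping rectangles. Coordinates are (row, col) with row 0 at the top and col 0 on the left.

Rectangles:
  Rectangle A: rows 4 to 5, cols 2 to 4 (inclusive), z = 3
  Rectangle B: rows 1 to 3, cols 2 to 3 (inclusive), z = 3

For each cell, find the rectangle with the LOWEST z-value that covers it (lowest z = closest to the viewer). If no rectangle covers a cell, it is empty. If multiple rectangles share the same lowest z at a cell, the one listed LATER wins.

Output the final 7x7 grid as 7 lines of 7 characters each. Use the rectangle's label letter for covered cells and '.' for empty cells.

.......
..BB...
..BB...
..BB...
..AAA..
..AAA..
.......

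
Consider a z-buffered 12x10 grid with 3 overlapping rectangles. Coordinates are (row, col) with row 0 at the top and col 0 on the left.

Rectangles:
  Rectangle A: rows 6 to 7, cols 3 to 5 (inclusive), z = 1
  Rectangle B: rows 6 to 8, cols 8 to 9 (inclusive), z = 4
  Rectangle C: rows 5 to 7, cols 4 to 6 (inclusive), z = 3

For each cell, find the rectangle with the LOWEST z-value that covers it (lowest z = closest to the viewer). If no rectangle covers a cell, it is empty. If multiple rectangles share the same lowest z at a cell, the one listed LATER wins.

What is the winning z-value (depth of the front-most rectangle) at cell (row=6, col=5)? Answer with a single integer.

Check cell (6,5):
  A: rows 6-7 cols 3-5 z=1 -> covers; best now A (z=1)
  B: rows 6-8 cols 8-9 -> outside (col miss)
  C: rows 5-7 cols 4-6 z=3 -> covers; best now A (z=1)
Winner: A at z=1

Answer: 1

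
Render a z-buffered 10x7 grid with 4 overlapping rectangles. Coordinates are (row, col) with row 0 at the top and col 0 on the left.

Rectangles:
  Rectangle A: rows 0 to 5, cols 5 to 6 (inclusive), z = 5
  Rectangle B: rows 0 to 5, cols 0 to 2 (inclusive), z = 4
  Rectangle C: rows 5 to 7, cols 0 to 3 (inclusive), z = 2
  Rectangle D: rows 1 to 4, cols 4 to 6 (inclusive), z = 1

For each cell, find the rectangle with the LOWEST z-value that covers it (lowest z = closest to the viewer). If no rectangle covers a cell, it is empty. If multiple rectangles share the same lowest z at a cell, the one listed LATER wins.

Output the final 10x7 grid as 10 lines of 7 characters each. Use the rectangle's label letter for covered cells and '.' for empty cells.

BBB..AA
BBB.DDD
BBB.DDD
BBB.DDD
BBB.DDD
CCCC.AA
CCCC...
CCCC...
.......
.......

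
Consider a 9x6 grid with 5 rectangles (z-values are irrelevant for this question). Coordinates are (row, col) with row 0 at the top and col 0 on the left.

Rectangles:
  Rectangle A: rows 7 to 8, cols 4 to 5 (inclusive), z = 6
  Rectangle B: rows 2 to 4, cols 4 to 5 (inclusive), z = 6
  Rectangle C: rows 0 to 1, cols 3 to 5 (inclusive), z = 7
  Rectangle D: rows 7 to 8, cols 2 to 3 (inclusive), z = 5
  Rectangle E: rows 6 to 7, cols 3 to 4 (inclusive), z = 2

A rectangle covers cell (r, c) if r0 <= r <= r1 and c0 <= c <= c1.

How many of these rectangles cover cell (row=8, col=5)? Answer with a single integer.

Answer: 1

Derivation:
Check cell (8,5):
  A: rows 7-8 cols 4-5 -> covers
  B: rows 2-4 cols 4-5 -> outside (row miss)
  C: rows 0-1 cols 3-5 -> outside (row miss)
  D: rows 7-8 cols 2-3 -> outside (col miss)
  E: rows 6-7 cols 3-4 -> outside (row miss)
Count covering = 1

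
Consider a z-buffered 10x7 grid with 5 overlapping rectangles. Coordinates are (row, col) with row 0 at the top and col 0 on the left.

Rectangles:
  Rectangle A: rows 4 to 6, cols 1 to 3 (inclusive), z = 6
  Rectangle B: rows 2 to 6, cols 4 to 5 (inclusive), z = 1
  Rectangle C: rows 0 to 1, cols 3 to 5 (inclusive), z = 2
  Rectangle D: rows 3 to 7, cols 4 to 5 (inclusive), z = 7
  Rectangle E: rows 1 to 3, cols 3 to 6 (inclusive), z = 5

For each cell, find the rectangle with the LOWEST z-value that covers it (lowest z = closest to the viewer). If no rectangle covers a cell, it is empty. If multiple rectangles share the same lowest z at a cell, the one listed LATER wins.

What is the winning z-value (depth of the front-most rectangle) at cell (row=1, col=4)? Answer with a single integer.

Check cell (1,4):
  A: rows 4-6 cols 1-3 -> outside (row miss)
  B: rows 2-6 cols 4-5 -> outside (row miss)
  C: rows 0-1 cols 3-5 z=2 -> covers; best now C (z=2)
  D: rows 3-7 cols 4-5 -> outside (row miss)
  E: rows 1-3 cols 3-6 z=5 -> covers; best now C (z=2)
Winner: C at z=2

Answer: 2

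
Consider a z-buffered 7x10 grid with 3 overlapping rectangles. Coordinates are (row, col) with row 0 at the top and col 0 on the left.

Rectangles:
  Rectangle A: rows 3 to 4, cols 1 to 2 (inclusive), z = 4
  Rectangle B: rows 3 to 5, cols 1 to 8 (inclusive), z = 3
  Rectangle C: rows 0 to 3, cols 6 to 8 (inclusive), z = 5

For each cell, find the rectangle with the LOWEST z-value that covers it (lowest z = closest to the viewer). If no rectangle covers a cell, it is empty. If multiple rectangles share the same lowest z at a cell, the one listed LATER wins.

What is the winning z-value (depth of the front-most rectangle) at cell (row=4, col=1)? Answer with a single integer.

Answer: 3

Derivation:
Check cell (4,1):
  A: rows 3-4 cols 1-2 z=4 -> covers; best now A (z=4)
  B: rows 3-5 cols 1-8 z=3 -> covers; best now B (z=3)
  C: rows 0-3 cols 6-8 -> outside (row miss)
Winner: B at z=3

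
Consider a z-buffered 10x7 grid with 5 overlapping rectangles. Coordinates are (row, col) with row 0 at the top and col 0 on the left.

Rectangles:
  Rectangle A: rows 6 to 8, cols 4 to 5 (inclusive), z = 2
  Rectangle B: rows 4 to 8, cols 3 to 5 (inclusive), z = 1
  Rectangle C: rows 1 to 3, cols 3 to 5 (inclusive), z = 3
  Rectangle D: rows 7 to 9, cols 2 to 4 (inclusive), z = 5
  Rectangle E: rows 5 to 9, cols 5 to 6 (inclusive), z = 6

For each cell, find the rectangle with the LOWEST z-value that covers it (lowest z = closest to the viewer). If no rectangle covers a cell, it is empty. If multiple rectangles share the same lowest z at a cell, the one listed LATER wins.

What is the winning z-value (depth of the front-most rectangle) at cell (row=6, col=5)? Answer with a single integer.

Answer: 1

Derivation:
Check cell (6,5):
  A: rows 6-8 cols 4-5 z=2 -> covers; best now A (z=2)
  B: rows 4-8 cols 3-5 z=1 -> covers; best now B (z=1)
  C: rows 1-3 cols 3-5 -> outside (row miss)
  D: rows 7-9 cols 2-4 -> outside (row miss)
  E: rows 5-9 cols 5-6 z=6 -> covers; best now B (z=1)
Winner: B at z=1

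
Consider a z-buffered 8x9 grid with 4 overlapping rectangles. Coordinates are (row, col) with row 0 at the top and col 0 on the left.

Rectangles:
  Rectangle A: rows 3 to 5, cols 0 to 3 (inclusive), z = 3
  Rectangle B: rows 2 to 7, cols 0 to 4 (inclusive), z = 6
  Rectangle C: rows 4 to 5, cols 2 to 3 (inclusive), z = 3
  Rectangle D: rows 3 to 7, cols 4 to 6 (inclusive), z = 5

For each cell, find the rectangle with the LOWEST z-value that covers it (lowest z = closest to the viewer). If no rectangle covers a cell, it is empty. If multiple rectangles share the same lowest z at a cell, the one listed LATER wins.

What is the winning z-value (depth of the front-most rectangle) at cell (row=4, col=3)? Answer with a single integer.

Answer: 3

Derivation:
Check cell (4,3):
  A: rows 3-5 cols 0-3 z=3 -> covers; best now A (z=3)
  B: rows 2-7 cols 0-4 z=6 -> covers; best now A (z=3)
  C: rows 4-5 cols 2-3 z=3 -> covers; best now C (z=3)
  D: rows 3-7 cols 4-6 -> outside (col miss)
Winner: C at z=3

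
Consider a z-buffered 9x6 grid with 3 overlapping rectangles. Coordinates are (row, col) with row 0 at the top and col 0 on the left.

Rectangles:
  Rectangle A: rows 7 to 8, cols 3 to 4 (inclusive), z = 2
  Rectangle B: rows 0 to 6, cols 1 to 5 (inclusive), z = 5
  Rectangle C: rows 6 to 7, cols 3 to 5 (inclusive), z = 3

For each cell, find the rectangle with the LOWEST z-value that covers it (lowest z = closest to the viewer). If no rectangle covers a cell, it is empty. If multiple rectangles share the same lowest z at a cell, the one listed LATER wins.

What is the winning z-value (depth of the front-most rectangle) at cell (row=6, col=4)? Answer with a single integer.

Check cell (6,4):
  A: rows 7-8 cols 3-4 -> outside (row miss)
  B: rows 0-6 cols 1-5 z=5 -> covers; best now B (z=5)
  C: rows 6-7 cols 3-5 z=3 -> covers; best now C (z=3)
Winner: C at z=3

Answer: 3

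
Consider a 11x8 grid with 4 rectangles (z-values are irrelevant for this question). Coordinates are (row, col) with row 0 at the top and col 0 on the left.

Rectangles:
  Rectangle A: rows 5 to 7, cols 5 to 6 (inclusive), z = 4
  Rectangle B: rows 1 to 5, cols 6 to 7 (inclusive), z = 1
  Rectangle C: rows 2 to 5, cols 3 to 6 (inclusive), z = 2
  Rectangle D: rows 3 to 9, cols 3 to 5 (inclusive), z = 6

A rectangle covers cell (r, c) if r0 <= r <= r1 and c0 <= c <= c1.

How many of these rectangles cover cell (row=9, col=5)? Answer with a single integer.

Answer: 1

Derivation:
Check cell (9,5):
  A: rows 5-7 cols 5-6 -> outside (row miss)
  B: rows 1-5 cols 6-7 -> outside (row miss)
  C: rows 2-5 cols 3-6 -> outside (row miss)
  D: rows 3-9 cols 3-5 -> covers
Count covering = 1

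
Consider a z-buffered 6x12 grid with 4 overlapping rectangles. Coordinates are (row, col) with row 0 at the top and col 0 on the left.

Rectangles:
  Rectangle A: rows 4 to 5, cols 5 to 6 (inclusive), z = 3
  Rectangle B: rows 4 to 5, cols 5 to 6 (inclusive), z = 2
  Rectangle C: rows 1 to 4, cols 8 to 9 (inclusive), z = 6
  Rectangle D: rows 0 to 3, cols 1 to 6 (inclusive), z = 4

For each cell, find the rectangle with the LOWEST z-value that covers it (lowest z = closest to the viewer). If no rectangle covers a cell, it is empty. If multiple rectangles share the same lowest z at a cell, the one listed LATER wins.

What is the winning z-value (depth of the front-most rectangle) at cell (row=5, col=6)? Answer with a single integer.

Check cell (5,6):
  A: rows 4-5 cols 5-6 z=3 -> covers; best now A (z=3)
  B: rows 4-5 cols 5-6 z=2 -> covers; best now B (z=2)
  C: rows 1-4 cols 8-9 -> outside (row miss)
  D: rows 0-3 cols 1-6 -> outside (row miss)
Winner: B at z=2

Answer: 2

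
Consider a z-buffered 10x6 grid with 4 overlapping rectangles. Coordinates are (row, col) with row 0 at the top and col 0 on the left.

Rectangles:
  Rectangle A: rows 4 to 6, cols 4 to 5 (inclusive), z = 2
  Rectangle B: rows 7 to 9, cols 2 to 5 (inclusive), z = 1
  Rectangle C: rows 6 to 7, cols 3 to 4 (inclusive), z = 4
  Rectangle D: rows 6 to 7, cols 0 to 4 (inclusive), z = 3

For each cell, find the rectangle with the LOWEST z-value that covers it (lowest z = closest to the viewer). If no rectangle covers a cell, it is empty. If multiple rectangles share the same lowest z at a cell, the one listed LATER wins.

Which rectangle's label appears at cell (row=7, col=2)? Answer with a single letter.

Check cell (7,2):
  A: rows 4-6 cols 4-5 -> outside (row miss)
  B: rows 7-9 cols 2-5 z=1 -> covers; best now B (z=1)
  C: rows 6-7 cols 3-4 -> outside (col miss)
  D: rows 6-7 cols 0-4 z=3 -> covers; best now B (z=1)
Winner: B at z=1

Answer: B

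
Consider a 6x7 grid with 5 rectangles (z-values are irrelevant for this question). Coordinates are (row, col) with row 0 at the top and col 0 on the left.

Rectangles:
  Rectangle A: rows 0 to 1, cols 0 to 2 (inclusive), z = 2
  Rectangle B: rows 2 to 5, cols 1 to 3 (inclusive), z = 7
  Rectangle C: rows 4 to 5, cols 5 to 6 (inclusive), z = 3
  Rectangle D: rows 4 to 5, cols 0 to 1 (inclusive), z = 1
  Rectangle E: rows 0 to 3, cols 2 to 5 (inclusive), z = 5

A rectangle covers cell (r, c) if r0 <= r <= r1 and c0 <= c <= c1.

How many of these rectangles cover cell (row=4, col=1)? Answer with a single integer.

Answer: 2

Derivation:
Check cell (4,1):
  A: rows 0-1 cols 0-2 -> outside (row miss)
  B: rows 2-5 cols 1-3 -> covers
  C: rows 4-5 cols 5-6 -> outside (col miss)
  D: rows 4-5 cols 0-1 -> covers
  E: rows 0-3 cols 2-5 -> outside (row miss)
Count covering = 2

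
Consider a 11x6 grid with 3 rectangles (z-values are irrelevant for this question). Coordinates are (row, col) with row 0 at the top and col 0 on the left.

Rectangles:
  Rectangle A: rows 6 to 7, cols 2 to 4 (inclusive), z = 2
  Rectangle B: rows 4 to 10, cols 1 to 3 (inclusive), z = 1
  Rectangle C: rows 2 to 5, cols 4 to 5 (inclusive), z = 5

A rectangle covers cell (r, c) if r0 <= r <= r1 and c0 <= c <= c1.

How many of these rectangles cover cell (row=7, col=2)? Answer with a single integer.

Check cell (7,2):
  A: rows 6-7 cols 2-4 -> covers
  B: rows 4-10 cols 1-3 -> covers
  C: rows 2-5 cols 4-5 -> outside (row miss)
Count covering = 2

Answer: 2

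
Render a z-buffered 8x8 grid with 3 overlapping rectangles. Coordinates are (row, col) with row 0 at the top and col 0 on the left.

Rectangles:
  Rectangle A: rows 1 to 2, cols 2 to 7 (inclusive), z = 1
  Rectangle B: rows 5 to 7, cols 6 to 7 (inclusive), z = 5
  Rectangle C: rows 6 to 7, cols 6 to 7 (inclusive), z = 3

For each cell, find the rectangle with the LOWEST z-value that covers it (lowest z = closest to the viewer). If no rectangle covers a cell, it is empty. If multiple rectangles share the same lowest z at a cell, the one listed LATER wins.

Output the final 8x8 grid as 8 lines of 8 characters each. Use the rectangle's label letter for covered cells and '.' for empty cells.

........
..AAAAAA
..AAAAAA
........
........
......BB
......CC
......CC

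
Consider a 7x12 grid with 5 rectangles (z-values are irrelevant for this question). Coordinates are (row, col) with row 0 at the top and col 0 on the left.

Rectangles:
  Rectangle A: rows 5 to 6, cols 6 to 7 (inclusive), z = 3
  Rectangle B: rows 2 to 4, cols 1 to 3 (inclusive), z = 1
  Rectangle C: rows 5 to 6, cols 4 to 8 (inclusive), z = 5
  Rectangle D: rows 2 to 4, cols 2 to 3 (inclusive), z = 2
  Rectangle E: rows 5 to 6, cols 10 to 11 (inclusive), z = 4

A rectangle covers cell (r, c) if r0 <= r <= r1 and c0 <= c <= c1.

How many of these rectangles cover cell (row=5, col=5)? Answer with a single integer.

Check cell (5,5):
  A: rows 5-6 cols 6-7 -> outside (col miss)
  B: rows 2-4 cols 1-3 -> outside (row miss)
  C: rows 5-6 cols 4-8 -> covers
  D: rows 2-4 cols 2-3 -> outside (row miss)
  E: rows 5-6 cols 10-11 -> outside (col miss)
Count covering = 1

Answer: 1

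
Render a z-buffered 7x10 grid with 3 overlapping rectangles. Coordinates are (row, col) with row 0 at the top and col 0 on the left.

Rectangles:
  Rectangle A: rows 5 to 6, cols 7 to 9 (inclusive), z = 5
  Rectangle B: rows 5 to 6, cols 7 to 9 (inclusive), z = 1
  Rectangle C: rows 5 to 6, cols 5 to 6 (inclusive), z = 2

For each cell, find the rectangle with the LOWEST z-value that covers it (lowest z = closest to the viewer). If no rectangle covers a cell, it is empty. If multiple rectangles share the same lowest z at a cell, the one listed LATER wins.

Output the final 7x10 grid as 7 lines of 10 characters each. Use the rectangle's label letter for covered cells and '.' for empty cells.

..........
..........
..........
..........
..........
.....CCBBB
.....CCBBB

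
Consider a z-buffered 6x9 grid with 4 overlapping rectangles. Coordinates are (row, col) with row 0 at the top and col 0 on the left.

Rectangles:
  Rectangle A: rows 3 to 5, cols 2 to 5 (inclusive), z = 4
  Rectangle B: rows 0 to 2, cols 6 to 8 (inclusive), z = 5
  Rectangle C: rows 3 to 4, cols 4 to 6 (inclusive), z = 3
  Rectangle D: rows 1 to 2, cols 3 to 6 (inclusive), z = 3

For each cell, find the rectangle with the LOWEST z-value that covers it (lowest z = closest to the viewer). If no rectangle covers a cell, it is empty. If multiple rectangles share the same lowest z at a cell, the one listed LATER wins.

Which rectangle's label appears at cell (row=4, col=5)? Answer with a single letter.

Answer: C

Derivation:
Check cell (4,5):
  A: rows 3-5 cols 2-5 z=4 -> covers; best now A (z=4)
  B: rows 0-2 cols 6-8 -> outside (row miss)
  C: rows 3-4 cols 4-6 z=3 -> covers; best now C (z=3)
  D: rows 1-2 cols 3-6 -> outside (row miss)
Winner: C at z=3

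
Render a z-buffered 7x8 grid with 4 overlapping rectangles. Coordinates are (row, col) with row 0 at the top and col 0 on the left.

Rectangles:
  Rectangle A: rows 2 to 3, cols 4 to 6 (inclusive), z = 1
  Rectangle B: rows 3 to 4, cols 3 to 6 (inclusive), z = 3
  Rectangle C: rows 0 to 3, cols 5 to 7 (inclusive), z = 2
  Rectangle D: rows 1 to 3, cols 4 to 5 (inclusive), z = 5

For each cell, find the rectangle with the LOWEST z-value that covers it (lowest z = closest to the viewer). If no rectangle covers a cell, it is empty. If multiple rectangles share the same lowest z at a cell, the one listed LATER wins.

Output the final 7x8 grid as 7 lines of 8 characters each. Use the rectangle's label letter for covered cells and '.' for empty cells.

.....CCC
....DCCC
....AAAC
...BAAAC
...BBBB.
........
........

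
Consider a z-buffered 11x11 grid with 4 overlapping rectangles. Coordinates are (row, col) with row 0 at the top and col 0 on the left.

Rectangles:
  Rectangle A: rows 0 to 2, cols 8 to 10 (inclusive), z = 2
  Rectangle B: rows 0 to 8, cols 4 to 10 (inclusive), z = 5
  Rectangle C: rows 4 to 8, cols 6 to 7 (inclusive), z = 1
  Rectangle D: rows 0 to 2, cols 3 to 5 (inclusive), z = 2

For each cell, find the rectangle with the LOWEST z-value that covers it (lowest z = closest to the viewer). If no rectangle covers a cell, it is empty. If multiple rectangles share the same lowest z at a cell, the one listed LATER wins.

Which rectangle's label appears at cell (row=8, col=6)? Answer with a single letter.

Answer: C

Derivation:
Check cell (8,6):
  A: rows 0-2 cols 8-10 -> outside (row miss)
  B: rows 0-8 cols 4-10 z=5 -> covers; best now B (z=5)
  C: rows 4-8 cols 6-7 z=1 -> covers; best now C (z=1)
  D: rows 0-2 cols 3-5 -> outside (row miss)
Winner: C at z=1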